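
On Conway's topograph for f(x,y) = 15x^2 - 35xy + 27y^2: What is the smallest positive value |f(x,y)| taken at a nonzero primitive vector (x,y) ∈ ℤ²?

translate: b→-5 (≡-35 mod 30), so (15,-35,27)→(15,-5,7)
flip: (15,-5,7)→(7,5,15)
reduced (well bottom): (7,5,15) with a≤c, −a<b≤a
well minimum = a = 7

7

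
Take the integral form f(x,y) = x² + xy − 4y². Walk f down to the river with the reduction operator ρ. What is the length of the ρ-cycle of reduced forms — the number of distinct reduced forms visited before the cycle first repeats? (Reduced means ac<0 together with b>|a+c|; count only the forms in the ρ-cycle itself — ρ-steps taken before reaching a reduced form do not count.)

D = 17, ⌊√D⌋ = 4
descent: ρ → (-4,-1,1)
descent: ρ → (1,3,-2)  [lands on river]
river: ρ → (-2,1,2)
river: ρ → (2,3,-1)
river: ρ → (-1,3,2)
river: ρ → (2,1,-2)
river: ρ → (-2,3,1)
ρ-cycle length = 6 (tail of 2 descent steps not counted)

6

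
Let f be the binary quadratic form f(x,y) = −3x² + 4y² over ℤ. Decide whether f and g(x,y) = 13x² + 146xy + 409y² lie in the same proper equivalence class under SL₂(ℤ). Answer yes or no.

D₁ = 48, D₂ = 48
river cycle of f (length 2): (-3, 6, 1), (1, 6, -3)
river cycle of g (length 2): (1, 6, -3), (-3, 6, 1)
cycles coincide ⇒ equivalent

yes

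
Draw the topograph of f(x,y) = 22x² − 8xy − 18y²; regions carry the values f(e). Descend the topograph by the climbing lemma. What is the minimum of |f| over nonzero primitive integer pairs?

descent: ρ → (-18,8,22)  [lands on river]
river: ρ → (22,36,-4)
river: ρ → (-4,36,22)
river: ρ → (22,8,-18)
river: ρ → (-18,28,12)
river: ρ → (12,20,-26)
river: ρ → (-26,32,6)
river: ρ → (6,40,-2)
river: ρ → (-2,40,6)
river: ρ → (6,32,-26)
river: ρ → (-26,20,12)
river: ρ → (12,28,-18)
closes: descent 1, river 12
min |a| on river = 2

2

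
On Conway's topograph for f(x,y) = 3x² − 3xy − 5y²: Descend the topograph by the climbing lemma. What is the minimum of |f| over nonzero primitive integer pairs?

descent: ρ → (-5,3,3)  [lands on river]
river: ρ → (3,3,-5)
river: ρ → (-5,7,1)
river: ρ → (1,7,-5)
closes: descent 1, river 4
min |a| on river = 1

1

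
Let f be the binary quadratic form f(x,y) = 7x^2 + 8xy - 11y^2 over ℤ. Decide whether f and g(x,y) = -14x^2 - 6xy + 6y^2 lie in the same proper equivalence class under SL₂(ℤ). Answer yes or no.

D₁ = 372, D₂ = 372
river cycle of f (length 10): (-11, 14, 4), (4, 18, -3), (-3, 18, 4), (4, 14, -11), (-11, 8, 7), (7, 6, -12), (-12, 18, 1), (1, 18, -12), (-12, 6, 7), (7, 8, -11)
river cycle of g (length 2): (6, 18, -2), (-2, 18, 6)
cycles differ ⇒ inequivalent

no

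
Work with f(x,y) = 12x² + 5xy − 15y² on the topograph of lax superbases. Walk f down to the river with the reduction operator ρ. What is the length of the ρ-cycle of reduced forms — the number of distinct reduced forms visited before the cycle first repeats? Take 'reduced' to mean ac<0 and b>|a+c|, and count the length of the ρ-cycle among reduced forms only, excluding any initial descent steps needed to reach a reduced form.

D = 745, ⌊√D⌋ = 27
river: ρ → (-15,25,2)
river: ρ → (2,27,-2)
river: ρ → (-2,25,15)
river: ρ → (15,5,-12)
river: ρ → (-12,19,8)
river: ρ → (8,13,-18)
river: ρ → (-18,23,3)
river: ρ → (3,25,-10)
river: ρ → (-10,15,13)
river: ρ → (13,11,-12)
river: ρ → (-12,13,12)
river: ρ → (12,11,-13)
river: ρ → (-13,15,10)
river: ρ → (10,25,-3)
river: ρ → (-3,23,18)
river: ρ → (18,13,-8)
river: ρ → (-8,19,12)
river: ρ → (12,5,-15)
ρ-cycle length = 18 (tail of 0 descent steps not counted)

18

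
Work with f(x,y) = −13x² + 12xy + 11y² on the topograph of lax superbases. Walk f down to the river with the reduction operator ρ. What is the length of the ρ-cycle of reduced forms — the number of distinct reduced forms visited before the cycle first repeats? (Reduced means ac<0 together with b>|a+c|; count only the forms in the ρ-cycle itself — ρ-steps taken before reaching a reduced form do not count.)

D = 716, ⌊√D⌋ = 26
river: ρ → (11,10,-14)
river: ρ → (-14,18,7)
river: ρ → (7,24,-5)
river: ρ → (-5,26,2)
river: ρ → (2,26,-5)
river: ρ → (-5,24,7)
river: ρ → (7,18,-14)
river: ρ → (-14,10,11)
river: ρ → (11,12,-13)
river: ρ → (-13,14,10)
river: ρ → (10,26,-1)
river: ρ → (-1,26,10)
river: ρ → (10,14,-13)
river: ρ → (-13,12,11)
ρ-cycle length = 14 (tail of 0 descent steps not counted)

14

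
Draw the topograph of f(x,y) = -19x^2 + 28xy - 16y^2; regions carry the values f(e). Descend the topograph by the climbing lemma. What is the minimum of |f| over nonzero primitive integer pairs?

translate: b→10 (≡-28 mod 38), so (19,-28,16)→(19,10,7)
flip: (19,10,7)→(7,-10,19)
translate: b→4 (≡-10 mod 14), so (7,-10,19)→(7,4,16)
reduced (well bottom): (7,4,16) with a≤c, −a<b≤a
well minimum |f| = |-7| = 7 (negative-definite)

7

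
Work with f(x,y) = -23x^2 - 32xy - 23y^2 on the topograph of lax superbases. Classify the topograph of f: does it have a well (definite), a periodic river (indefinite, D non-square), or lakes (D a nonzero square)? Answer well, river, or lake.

D = b²−4ac = (-32)² − 4·(-23)·(-23) = -1092
D < 0 ⇒ definite ⇒ every region one sign ⇒ single well

well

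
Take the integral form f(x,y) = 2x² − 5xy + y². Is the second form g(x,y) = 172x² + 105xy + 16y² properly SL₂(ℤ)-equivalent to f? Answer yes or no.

D₁ = 17, D₂ = 17
river cycle of f (length 6): (1, 3, -2), (-2, 1, 2), (2, 3, -1), (-1, 3, 2), (2, 1, -2), (-2, 3, 1)
river cycle of g (length 6): (1, 3, -2), (-2, 1, 2), (2, 3, -1), (-1, 3, 2), (2, 1, -2), (-2, 3, 1)
cycles coincide ⇒ equivalent

yes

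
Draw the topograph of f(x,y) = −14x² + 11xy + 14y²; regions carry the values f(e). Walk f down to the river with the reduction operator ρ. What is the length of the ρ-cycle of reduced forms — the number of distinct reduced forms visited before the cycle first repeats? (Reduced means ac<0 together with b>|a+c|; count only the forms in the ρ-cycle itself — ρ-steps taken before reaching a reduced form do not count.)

D = 905, ⌊√D⌋ = 30
river: ρ → (14,17,-11)
river: ρ → (-11,27,4)
river: ρ → (4,29,-4)
river: ρ → (-4,27,11)
river: ρ → (11,17,-14)
river: ρ → (-14,11,14)
ρ-cycle length = 6 (tail of 0 descent steps not counted)

6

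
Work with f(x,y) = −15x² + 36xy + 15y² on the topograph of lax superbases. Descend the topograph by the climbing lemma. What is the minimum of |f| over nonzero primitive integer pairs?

river: ρ → (15,24,-27)
river: ρ → (-27,30,12)
river: ρ → (12,42,-9)
river: ρ → (-9,30,36)
river: ρ → (36,42,-3)
river: ρ → (-3,42,36)
river: ρ → (36,30,-9)
river: ρ → (-9,42,12)
river: ρ → (12,30,-27)
river: ρ → (-27,24,15)
river: ρ → (15,36,-15)
river: ρ → (-15,24,27)
river: ρ → (27,30,-12)
river: ρ → (-12,42,9)
river: ρ → (9,30,-36)
river: ρ → (-36,42,3)
river: ρ → (3,42,-36)
river: ρ → (-36,30,9)
river: ρ → (9,42,-12)
river: ρ → (-12,30,27)
river: ρ → (27,24,-15)
river: ρ → (-15,36,15)
closes: descent 0, river 22
min |a| on river = 3

3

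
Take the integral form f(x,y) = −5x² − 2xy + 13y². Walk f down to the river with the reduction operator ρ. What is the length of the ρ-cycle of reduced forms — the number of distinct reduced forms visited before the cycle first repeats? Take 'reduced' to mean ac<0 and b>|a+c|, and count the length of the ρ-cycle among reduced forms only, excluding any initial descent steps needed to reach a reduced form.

D = 264, ⌊√D⌋ = 16
descent: ρ → (13,2,-5)
descent: ρ → (-5,8,10)  [lands on river]
river: ρ → (10,12,-3)
river: ρ → (-3,12,10)
river: ρ → (10,8,-5)
river: ρ → (-5,12,6)
river: ρ → (6,12,-5)
ρ-cycle length = 6 (tail of 2 descent steps not counted)

6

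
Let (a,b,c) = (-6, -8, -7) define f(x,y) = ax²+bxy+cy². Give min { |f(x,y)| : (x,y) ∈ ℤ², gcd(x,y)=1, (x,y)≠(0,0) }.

translate: b→-4 (≡8 mod 12), so (6,8,7)→(6,-4,5)
flip: (6,-4,5)→(5,4,6)
reduced (well bottom): (5,4,6) with a≤c, −a<b≤a
well minimum |f| = |-5| = 5 (negative-definite)

5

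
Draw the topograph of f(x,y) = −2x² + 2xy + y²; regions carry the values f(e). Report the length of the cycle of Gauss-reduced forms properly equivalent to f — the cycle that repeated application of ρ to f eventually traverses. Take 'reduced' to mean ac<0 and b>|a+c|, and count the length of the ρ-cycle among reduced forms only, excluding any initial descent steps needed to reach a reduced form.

D = 12, ⌊√D⌋ = 3
river: ρ → (1,2,-2)
river: ρ → (-2,2,1)
ρ-cycle length = 2 (tail of 0 descent steps not counted)

2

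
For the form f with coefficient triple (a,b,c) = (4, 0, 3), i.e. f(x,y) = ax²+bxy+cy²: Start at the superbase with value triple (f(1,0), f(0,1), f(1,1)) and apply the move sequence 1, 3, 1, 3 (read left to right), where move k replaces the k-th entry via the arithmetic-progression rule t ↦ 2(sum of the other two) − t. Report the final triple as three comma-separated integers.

start (4,3,7) = (f(1,0),f(0,1),f(1,1))
replace slot 1: 2·(3+7) − 4 = 16 → (16,3,7)
replace slot 3: 2·(16+3) − 7 = 31 → (16,3,31)
replace slot 1: 2·(3+31) − 16 = 52 → (52,3,31)
replace slot 3: 2·(52+3) − 31 = 79 → (52,3,79)

52,3,79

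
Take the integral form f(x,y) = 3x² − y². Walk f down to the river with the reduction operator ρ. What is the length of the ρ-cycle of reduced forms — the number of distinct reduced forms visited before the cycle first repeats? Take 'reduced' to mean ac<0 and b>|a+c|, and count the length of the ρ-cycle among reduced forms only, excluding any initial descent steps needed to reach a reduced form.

D = 12, ⌊√D⌋ = 3
descent: ρ → (-1,2,2)  [lands on river]
river: ρ → (2,2,-1)
ρ-cycle length = 2 (tail of 1 descent step not counted)

2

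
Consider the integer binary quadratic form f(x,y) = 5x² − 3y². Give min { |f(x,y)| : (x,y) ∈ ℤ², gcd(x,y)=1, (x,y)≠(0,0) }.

descent: ρ → (-3,6,2)  [lands on river]
river: ρ → (2,6,-3)
closes: descent 1, river 2
min |a| on river = 2

2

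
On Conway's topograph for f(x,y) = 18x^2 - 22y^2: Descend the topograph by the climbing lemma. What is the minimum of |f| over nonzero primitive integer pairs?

descent: ρ → (-22,0,18)
descent: ρ → (18,36,-4)  [lands on river]
river: ρ → (-4,36,18)
closes: descent 2, river 2
min |a| on river = 4

4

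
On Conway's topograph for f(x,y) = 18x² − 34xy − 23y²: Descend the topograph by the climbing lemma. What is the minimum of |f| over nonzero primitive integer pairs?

descent: ρ → (-23,34,18)  [lands on river]
river: ρ → (18,38,-19)
river: ρ → (-19,38,18)
river: ρ → (18,34,-23)
river: ρ → (-23,12,29)
river: ρ → (29,46,-6)
river: ρ → (-6,50,13)
river: ρ → (13,28,-39)
river: ρ → (-39,50,2)
river: ρ → (2,50,-39)
river: ρ → (-39,28,13)
river: ρ → (13,50,-6)
river: ρ → (-6,46,29)
river: ρ → (29,12,-23)
closes: descent 1, river 14
min |a| on river = 2

2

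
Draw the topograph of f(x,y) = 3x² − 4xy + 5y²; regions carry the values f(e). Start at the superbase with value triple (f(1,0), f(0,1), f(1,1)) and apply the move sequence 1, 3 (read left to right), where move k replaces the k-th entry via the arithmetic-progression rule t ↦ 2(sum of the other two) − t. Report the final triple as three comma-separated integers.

start (3,5,4) = (f(1,0),f(0,1),f(1,1))
replace slot 1: 2·(5+4) − 3 = 15 → (15,5,4)
replace slot 3: 2·(15+5) − 4 = 36 → (15,5,36)

15,5,36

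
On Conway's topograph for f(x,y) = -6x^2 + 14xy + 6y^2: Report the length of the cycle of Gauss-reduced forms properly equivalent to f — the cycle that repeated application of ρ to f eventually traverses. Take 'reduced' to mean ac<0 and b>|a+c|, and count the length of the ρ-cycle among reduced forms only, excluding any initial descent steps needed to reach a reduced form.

D = 340, ⌊√D⌋ = 18
river: ρ → (6,10,-10)
river: ρ → (-10,10,6)
river: ρ → (6,14,-6)
river: ρ → (-6,10,10)
river: ρ → (10,10,-6)
river: ρ → (-6,14,6)
ρ-cycle length = 6 (tail of 0 descent steps not counted)

6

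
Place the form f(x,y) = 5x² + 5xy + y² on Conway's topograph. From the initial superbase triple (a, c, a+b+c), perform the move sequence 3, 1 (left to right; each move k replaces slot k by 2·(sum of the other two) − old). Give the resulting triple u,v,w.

start (5,1,11) = (f(1,0),f(0,1),f(1,1))
replace slot 3: 2·(5+1) − 11 = 1 → (5,1,1)
replace slot 1: 2·(1+1) − 5 = -1 → (-1,1,1)

-1,1,1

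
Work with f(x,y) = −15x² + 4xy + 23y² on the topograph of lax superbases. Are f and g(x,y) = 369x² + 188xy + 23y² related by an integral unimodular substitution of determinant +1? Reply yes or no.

D₁ = 1396, D₂ = 1396
river cycle of f (length 22): (-15, 34, 4), (4, 30, -31), (-31, 32, 3), (3, 34, -20), (-20, 6, 17), (17, 28, -9), (-9, 26, 20), (20, 14, -15), (-15, 16, 19), (19, 22, -12), … (12 more)
river cycle of g (length 22): (-15, 34, 4), (4, 30, -31), (-31, 32, 3), (3, 34, -20), (-20, 6, 17), (17, 28, -9), (-9, 26, 20), (20, 14, -15), (-15, 16, 19), (19, 22, -12), … (12 more)
cycles coincide ⇒ equivalent

yes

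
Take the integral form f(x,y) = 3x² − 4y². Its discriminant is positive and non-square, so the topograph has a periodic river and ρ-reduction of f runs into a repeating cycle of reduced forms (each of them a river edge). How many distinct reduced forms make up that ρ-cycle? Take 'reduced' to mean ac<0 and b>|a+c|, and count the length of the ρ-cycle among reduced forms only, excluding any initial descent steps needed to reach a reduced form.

D = 48, ⌊√D⌋ = 6
descent: ρ → (-4,0,3)
descent: ρ → (3,6,-1)  [lands on river]
river: ρ → (-1,6,3)
ρ-cycle length = 2 (tail of 2 descent steps not counted)

2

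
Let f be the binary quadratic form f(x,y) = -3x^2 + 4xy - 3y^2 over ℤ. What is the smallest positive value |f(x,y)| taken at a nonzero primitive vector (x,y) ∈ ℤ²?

translate: b→2 (≡-4 mod 6), so (3,-4,3)→(3,2,2)
flip: (3,2,2)→(2,-2,3)
translate: b→2 (≡-2 mod 4), so (2,-2,3)→(2,2,3)
reduced (well bottom): (2,2,3) with a≤c, −a<b≤a
well minimum |f| = |-2| = 2 (negative-definite)

2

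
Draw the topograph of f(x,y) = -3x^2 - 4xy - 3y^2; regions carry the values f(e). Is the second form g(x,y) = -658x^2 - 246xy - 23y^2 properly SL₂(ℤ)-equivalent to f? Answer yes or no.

D₁ = -20, D₂ = -20
f is negative-definite; reduce −f:
−f: translate: b→-2 (≡4 mod 6), so (3,4,3)→(3,-2,2)
−f: flip: (3,-2,2)→(2,2,3)
−f: reduced (well bottom): (2,2,3) with a≤c, −a<b≤a
flip sign back: reduced form of f is (-2,-2,-3)
g is negative-definite; reduce −g:
−g: flip: (658,246,23)→(23,-246,658)
−g: translate: b→-16 (≡-246 mod 46), so (23,-246,658)→(23,-16,3)
−g: flip: (23,-16,3)→(3,16,23)
−g: translate: b→-2 (≡16 mod 6), so (3,16,23)→(3,-2,2)
−g: flip: (3,-2,2)→(2,2,3)
−g: reduced (well bottom): (2,2,3) with a≤c, −a<b≤a
flip sign back: reduced form of g is (-2,-2,-3)
reduced forms (-2, -2, -3) vs (-2, -2, -3) ⇒ equivalent

yes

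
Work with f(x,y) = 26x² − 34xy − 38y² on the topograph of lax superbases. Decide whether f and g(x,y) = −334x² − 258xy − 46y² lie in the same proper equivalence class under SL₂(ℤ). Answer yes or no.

D₁ = 5108, D₂ = 5108
river cycle of f (length 18): (-38, 34, 26), (26, 70, -2), (-2, 70, 26), (26, 34, -38), (-38, 42, 22), (22, 46, -34), (-34, 22, 34), (34, 46, -22), (-22, 42, 38), (38, 34, -26), … (8 more)
river cycle of g (length 18): (26, 70, -2), (-2, 70, 26), (26, 34, -38), (-38, 42, 22), (22, 46, -34), (-34, 22, 34), (34, 46, -22), (-22, 42, 38), (38, 34, -26), (-26, 70, 2), … (8 more)
cycles coincide ⇒ equivalent

yes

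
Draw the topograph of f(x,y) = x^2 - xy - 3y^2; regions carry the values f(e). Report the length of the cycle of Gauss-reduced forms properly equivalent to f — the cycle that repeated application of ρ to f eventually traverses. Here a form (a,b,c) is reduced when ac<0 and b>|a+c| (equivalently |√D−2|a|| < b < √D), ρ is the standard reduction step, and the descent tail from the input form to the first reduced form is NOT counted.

D = 13, ⌊√D⌋ = 3
descent: ρ → (-3,1,1)
descent: ρ → (1,3,-1)  [lands on river]
river: ρ → (-1,3,1)
ρ-cycle length = 2 (tail of 2 descent steps not counted)

2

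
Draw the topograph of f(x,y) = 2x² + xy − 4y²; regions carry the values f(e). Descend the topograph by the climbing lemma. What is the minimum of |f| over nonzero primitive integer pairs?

descent: ρ → (-4,-1,2)
descent: ρ → (2,5,-1)  [lands on river]
river: ρ → (-1,5,2)
river: ρ → (2,3,-3)
river: ρ → (-3,3,2)
closes: descent 2, river 4
min |a| on river = 1

1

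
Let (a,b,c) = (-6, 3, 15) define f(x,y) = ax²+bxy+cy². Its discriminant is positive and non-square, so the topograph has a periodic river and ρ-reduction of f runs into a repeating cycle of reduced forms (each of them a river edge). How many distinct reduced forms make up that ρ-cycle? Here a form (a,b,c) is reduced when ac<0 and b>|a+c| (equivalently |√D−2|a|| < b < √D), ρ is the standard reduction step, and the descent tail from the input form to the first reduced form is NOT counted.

D = 369, ⌊√D⌋ = 19
descent: ρ → (15,-3,-6)
descent: ρ → (-6,15,6)  [lands on river]
river: ρ → (6,9,-12)
river: ρ → (-12,15,3)
river: ρ → (3,15,-12)
river: ρ → (-12,9,6)
river: ρ → (6,15,-6)
river: ρ → (-6,9,12)
river: ρ → (12,15,-3)
river: ρ → (-3,15,12)
river: ρ → (12,9,-6)
ρ-cycle length = 10 (tail of 2 descent steps not counted)

10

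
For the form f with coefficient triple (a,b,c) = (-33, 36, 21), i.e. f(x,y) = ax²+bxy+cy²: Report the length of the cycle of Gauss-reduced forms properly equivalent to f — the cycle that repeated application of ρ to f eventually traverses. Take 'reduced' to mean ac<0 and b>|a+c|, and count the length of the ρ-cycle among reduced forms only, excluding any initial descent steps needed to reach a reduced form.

D = 4068, ⌊√D⌋ = 63
river: ρ → (21,48,-21)
river: ρ → (-21,36,33)
river: ρ → (33,30,-24)
river: ρ → (-24,18,39)
river: ρ → (39,60,-3)
river: ρ → (-3,60,39)
river: ρ → (39,18,-24)
river: ρ → (-24,30,33)
river: ρ → (33,36,-21)
river: ρ → (-21,48,21)
river: ρ → (21,36,-33)
river: ρ → (-33,30,24)
river: ρ → (24,18,-39)
river: ρ → (-39,60,3)
river: ρ → (3,60,-39)
river: ρ → (-39,18,24)
river: ρ → (24,30,-33)
river: ρ → (-33,36,21)
ρ-cycle length = 18 (tail of 0 descent steps not counted)

18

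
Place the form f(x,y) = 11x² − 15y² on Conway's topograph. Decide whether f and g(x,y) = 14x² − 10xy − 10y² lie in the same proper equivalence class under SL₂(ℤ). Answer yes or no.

D₁ = 660, D₂ = 660
river cycle of f (length 6): (11, 22, -4), (-4, 18, 21), (21, 24, -1), (-1, 24, 21), (21, 18, -4), (-4, 22, 11)
river cycle of g (length 4): (-10, 10, 14), (14, 18, -6), (-6, 18, 14), (14, 10, -10)
cycles differ ⇒ inequivalent

no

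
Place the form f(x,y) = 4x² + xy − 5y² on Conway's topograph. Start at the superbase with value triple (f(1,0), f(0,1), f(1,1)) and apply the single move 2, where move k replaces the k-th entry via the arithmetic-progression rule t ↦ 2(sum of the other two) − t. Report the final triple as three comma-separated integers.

start (4,-5,0) = (f(1,0),f(0,1),f(1,1))
replace slot 2: 2·(4+0) − (-5) = 13 → (4,13,0)

4,13,0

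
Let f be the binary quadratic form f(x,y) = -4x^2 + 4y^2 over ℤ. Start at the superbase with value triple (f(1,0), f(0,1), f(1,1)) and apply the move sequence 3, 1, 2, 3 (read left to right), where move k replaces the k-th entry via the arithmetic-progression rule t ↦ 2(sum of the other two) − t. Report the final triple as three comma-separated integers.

start (-4,4,0) = (f(1,0),f(0,1),f(1,1))
replace slot 3: 2·((-4)+4) − 0 = 0 → (-4,4,0)
replace slot 1: 2·(4+0) − (-4) = 12 → (12,4,0)
replace slot 2: 2·(12+0) − 4 = 20 → (12,20,0)
replace slot 3: 2·(12+20) − 0 = 64 → (12,20,64)

12,20,64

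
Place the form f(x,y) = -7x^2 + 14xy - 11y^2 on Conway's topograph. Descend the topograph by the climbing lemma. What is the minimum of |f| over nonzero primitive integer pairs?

translate: b→0 (≡-14 mod 14), so (7,-14,11)→(7,0,4)
flip: (7,0,4)→(4,0,7)
reduced (well bottom): (4,0,7) with a≤c, −a<b≤a
well minimum |f| = |-4| = 4 (negative-definite)

4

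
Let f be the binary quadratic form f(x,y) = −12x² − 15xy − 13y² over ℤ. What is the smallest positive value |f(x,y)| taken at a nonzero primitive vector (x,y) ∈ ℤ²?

translate: b→-9 (≡15 mod 24), so (12,15,13)→(12,-9,10)
flip: (12,-9,10)→(10,9,12)
reduced (well bottom): (10,9,12) with a≤c, −a<b≤a
well minimum |f| = |-10| = 10 (negative-definite)

10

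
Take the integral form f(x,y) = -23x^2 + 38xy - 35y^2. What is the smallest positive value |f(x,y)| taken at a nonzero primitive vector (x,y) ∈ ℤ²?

translate: b→8 (≡-38 mod 46), so (23,-38,35)→(23,8,20)
flip: (23,8,20)→(20,-8,23)
reduced (well bottom): (20,-8,23) with a≤c, −a<b≤a
well minimum |f| = |-20| = 20 (negative-definite)

20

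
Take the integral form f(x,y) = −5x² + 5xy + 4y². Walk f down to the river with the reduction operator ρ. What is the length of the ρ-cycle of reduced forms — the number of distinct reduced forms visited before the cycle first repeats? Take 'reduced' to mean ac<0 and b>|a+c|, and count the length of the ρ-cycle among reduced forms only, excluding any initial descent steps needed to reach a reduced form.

D = 105, ⌊√D⌋ = 10
river: ρ → (4,3,-6)
river: ρ → (-6,9,1)
river: ρ → (1,9,-6)
river: ρ → (-6,3,4)
river: ρ → (4,5,-5)
river: ρ → (-5,5,4)
ρ-cycle length = 6 (tail of 0 descent steps not counted)

6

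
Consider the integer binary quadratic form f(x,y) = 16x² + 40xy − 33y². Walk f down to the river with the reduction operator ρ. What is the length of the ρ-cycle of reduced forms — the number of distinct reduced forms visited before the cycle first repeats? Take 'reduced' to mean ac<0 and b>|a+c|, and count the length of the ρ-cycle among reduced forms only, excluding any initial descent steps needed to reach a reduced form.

D = 3712, ⌊√D⌋ = 60
river: ρ → (-33,26,23)
river: ρ → (23,20,-36)
river: ρ → (-36,52,7)
river: ρ → (7,60,-4)
river: ρ → (-4,60,7)
river: ρ → (7,52,-36)
river: ρ → (-36,20,23)
river: ρ → (23,26,-33)
river: ρ → (-33,40,16)
river: ρ → (16,56,-9)
river: ρ → (-9,52,28)
river: ρ → (28,60,-1)
river: ρ → (-1,60,28)
river: ρ → (28,52,-9)
river: ρ → (-9,56,16)
river: ρ → (16,40,-33)
ρ-cycle length = 16 (tail of 0 descent steps not counted)

16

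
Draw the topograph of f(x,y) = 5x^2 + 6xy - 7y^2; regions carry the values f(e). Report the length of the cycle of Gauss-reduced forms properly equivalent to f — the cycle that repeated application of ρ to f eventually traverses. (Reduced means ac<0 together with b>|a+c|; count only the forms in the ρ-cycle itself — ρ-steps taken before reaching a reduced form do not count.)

D = 176, ⌊√D⌋ = 13
river: ρ → (-7,8,4)
river: ρ → (4,8,-7)
river: ρ → (-7,6,5)
river: ρ → (5,4,-8)
river: ρ → (-8,12,1)
river: ρ → (1,12,-8)
river: ρ → (-8,4,5)
river: ρ → (5,6,-7)
ρ-cycle length = 8 (tail of 0 descent steps not counted)

8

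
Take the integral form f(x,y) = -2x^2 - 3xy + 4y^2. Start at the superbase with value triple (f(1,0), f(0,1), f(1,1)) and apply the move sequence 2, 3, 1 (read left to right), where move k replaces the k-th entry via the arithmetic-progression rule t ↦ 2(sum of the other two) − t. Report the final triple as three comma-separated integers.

start (-2,4,-1) = (f(1,0),f(0,1),f(1,1))
replace slot 2: 2·((-2)+(-1)) − 4 = -10 → (-2,-10,-1)
replace slot 3: 2·((-2)+(-10)) − (-1) = -23 → (-2,-10,-23)
replace slot 1: 2·((-10)+(-23)) − (-2) = -64 → (-64,-10,-23)

-64,-10,-23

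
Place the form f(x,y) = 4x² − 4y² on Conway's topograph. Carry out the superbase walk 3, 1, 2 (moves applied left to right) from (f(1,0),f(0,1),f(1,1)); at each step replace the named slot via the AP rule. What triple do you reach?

start (4,-4,0) = (f(1,0),f(0,1),f(1,1))
replace slot 3: 2·(4+(-4)) − 0 = 0 → (4,-4,0)
replace slot 1: 2·((-4)+0) − 4 = -12 → (-12,-4,0)
replace slot 2: 2·((-12)+0) − (-4) = -20 → (-12,-20,0)

-12,-20,0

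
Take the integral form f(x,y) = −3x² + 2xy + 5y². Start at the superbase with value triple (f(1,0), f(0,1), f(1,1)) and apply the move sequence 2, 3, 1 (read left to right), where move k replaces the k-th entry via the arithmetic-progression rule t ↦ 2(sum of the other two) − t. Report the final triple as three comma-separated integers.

start (-3,5,4) = (f(1,0),f(0,1),f(1,1))
replace slot 2: 2·((-3)+4) − 5 = -3 → (-3,-3,4)
replace slot 3: 2·((-3)+(-3)) − 4 = -16 → (-3,-3,-16)
replace slot 1: 2·((-3)+(-16)) − (-3) = -35 → (-35,-3,-16)

-35,-3,-16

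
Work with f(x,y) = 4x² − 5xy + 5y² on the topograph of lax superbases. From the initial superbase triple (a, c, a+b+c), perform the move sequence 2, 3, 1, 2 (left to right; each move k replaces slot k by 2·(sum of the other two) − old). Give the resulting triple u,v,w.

start (4,5,4) = (f(1,0),f(0,1),f(1,1))
replace slot 2: 2·(4+4) − 5 = 11 → (4,11,4)
replace slot 3: 2·(4+11) − 4 = 26 → (4,11,26)
replace slot 1: 2·(11+26) − 4 = 70 → (70,11,26)
replace slot 2: 2·(70+26) − 11 = 181 → (70,181,26)

70,181,26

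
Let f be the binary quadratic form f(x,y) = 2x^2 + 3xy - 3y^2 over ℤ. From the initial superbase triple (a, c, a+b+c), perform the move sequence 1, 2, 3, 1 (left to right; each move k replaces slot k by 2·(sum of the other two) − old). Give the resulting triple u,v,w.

start (2,-3,2) = (f(1,0),f(0,1),f(1,1))
replace slot 1: 2·((-3)+2) − 2 = -4 → (-4,-3,2)
replace slot 2: 2·((-4)+2) − (-3) = -1 → (-4,-1,2)
replace slot 3: 2·((-4)+(-1)) − 2 = -12 → (-4,-1,-12)
replace slot 1: 2·((-1)+(-12)) − (-4) = -22 → (-22,-1,-12)

-22,-1,-12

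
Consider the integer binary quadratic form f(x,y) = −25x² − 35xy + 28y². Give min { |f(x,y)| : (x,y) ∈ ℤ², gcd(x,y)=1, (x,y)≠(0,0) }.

descent: ρ → (28,35,-25)  [lands on river]
river: ρ → (-25,15,38)
river: ρ → (38,61,-2)
river: ρ → (-2,63,7)
river: ρ → (7,63,-2)
river: ρ → (-2,61,38)
river: ρ → (38,15,-25)
river: ρ → (-25,35,28)
river: ρ → (28,21,-32)
river: ρ → (-32,43,17)
river: ρ → (17,59,-8)
river: ρ → (-8,53,38)
river: ρ → (38,23,-23)
river: ρ → (-23,23,38)
river: ρ → (38,53,-8)
river: ρ → (-8,59,17)
river: ρ → (17,43,-32)
river: ρ → (-32,21,28)
closes: descent 1, river 18
min |a| on river = 2

2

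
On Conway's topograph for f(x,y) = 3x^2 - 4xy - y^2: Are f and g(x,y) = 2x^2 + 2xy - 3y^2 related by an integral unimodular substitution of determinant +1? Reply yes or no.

D₁ = 28, D₂ = 28
river cycle of f (length 4): (-1, 4, 3), (3, 2, -2), (-2, 2, 3), (3, 4, -1)
river cycle of g (length 4): (-3, 4, 1), (1, 4, -3), (-3, 2, 2), (2, 2, -3)
cycles differ ⇒ inequivalent

no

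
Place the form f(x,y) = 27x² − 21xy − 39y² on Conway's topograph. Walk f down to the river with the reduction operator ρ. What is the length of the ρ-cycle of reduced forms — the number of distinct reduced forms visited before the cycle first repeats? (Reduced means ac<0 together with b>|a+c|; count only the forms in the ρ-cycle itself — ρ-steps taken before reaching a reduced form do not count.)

D = 4653, ⌊√D⌋ = 68
descent: ρ → (-39,21,27)  [lands on river]
river: ρ → (27,33,-33)
river: ρ → (-33,33,27)
river: ρ → (27,21,-39)
river: ρ → (-39,57,9)
river: ρ → (9,51,-57)
river: ρ → (-57,63,3)
river: ρ → (3,63,-57)
river: ρ → (-57,51,9)
river: ρ → (9,57,-39)
ρ-cycle length = 10 (tail of 1 descent step not counted)

10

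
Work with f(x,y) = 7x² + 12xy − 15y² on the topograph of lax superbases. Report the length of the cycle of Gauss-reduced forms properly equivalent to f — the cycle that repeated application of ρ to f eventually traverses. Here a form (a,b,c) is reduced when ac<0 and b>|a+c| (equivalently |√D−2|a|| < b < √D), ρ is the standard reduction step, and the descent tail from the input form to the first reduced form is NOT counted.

D = 564, ⌊√D⌋ = 23
river: ρ → (-15,18,4)
river: ρ → (4,22,-5)
river: ρ → (-5,18,12)
river: ρ → (12,6,-11)
river: ρ → (-11,16,7)
river: ρ → (7,12,-15)
ρ-cycle length = 6 (tail of 0 descent steps not counted)

6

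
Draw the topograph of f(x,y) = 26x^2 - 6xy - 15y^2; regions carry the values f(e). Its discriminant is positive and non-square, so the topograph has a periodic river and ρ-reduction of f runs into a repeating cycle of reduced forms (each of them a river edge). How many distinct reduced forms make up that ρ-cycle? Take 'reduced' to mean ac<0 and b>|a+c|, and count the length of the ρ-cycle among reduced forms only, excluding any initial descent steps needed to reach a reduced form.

D = 1596, ⌊√D⌋ = 39
descent: ρ → (-15,36,5)  [lands on river]
river: ρ → (5,34,-22)
river: ρ → (-22,10,17)
river: ρ → (17,24,-15)
ρ-cycle length = 4 (tail of 1 descent step not counted)

4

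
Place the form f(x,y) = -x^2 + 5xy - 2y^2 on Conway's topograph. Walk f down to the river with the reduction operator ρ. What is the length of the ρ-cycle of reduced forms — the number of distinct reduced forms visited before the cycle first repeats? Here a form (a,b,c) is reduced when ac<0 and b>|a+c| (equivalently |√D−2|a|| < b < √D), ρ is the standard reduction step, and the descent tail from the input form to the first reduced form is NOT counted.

D = 17, ⌊√D⌋ = 4
descent: ρ → (-2,3,1)  [lands on river]
river: ρ → (1,3,-2)
river: ρ → (-2,1,2)
river: ρ → (2,3,-1)
river: ρ → (-1,3,2)
river: ρ → (2,1,-2)
ρ-cycle length = 6 (tail of 1 descent step not counted)

6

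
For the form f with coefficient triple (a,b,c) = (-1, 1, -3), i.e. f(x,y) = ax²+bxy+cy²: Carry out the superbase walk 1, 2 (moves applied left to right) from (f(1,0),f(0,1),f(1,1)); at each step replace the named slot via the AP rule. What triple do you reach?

start (-1,-3,-3) = (f(1,0),f(0,1),f(1,1))
replace slot 1: 2·((-3)+(-3)) − (-1) = -11 → (-11,-3,-3)
replace slot 2: 2·((-11)+(-3)) − (-3) = -25 → (-11,-25,-3)

-11,-25,-3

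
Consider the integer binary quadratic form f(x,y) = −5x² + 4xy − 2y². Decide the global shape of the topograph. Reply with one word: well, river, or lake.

D = b²−4ac = 4² − 4·(-5)·(-2) = -24
D < 0 ⇒ definite ⇒ every region one sign ⇒ single well

well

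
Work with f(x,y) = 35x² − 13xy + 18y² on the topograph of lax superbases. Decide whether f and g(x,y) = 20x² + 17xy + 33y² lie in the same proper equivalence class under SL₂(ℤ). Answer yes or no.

D₁ = -2351, D₂ = -2351
f: flip: (35,-13,18)→(18,13,35)
f: reduced (well bottom): (18,13,35) with a≤c, −a<b≤a
g: reduced (well bottom): (20,17,33) with a≤c, −a<b≤a
reduced forms (18, 13, 35) vs (20, 17, 33) ⇒ inequivalent

no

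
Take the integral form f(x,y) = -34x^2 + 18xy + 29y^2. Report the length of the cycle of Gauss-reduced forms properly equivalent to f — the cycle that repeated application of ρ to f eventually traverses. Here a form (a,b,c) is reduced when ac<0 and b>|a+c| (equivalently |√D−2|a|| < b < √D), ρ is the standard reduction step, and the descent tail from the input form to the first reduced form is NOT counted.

D = 4268, ⌊√D⌋ = 65
river: ρ → (29,40,-23)
river: ρ → (-23,52,17)
river: ρ → (17,50,-26)
river: ρ → (-26,54,13)
river: ρ → (13,50,-34)
river: ρ → (-34,18,29)
ρ-cycle length = 6 (tail of 0 descent steps not counted)

6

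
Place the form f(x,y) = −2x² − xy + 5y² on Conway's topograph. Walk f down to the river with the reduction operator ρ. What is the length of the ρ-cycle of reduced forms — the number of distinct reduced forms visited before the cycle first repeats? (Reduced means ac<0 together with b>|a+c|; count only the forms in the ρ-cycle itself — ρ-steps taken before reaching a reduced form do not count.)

D = 41, ⌊√D⌋ = 6
descent: ρ → (5,1,-2)
descent: ρ → (-2,3,4)  [lands on river]
river: ρ → (4,5,-1)
river: ρ → (-1,5,4)
river: ρ → (4,3,-2)
river: ρ → (-2,5,2)
river: ρ → (2,3,-4)
river: ρ → (-4,5,1)
river: ρ → (1,5,-4)
river: ρ → (-4,3,2)
river: ρ → (2,5,-2)
ρ-cycle length = 10 (tail of 2 descent steps not counted)

10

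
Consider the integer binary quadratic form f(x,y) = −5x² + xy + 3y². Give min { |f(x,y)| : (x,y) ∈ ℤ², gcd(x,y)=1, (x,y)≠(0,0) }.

descent: ρ → (3,5,-3)  [lands on river]
river: ρ → (-3,7,1)
river: ρ → (1,7,-3)
river: ρ → (-3,5,3)
river: ρ → (3,7,-1)
river: ρ → (-1,7,3)
closes: descent 1, river 6
min |a| on river = 1

1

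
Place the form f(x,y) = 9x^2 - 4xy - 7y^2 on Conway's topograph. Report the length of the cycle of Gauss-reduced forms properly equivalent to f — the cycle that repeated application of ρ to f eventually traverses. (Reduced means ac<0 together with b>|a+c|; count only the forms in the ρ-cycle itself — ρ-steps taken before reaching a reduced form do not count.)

D = 268, ⌊√D⌋ = 16
descent: ρ → (-7,4,9)  [lands on river]
river: ρ → (9,14,-2)
river: ρ → (-2,14,9)
river: ρ → (9,4,-7)
river: ρ → (-7,10,6)
river: ρ → (6,14,-3)
river: ρ → (-3,16,1)
river: ρ → (1,16,-3)
river: ρ → (-3,14,6)
river: ρ → (6,10,-7)
ρ-cycle length = 10 (tail of 1 descent step not counted)

10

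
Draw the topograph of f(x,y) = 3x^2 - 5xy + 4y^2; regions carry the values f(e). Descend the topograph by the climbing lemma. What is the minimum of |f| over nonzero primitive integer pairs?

translate: b→1 (≡-5 mod 6), so (3,-5,4)→(3,1,2)
flip: (3,1,2)→(2,-1,3)
reduced (well bottom): (2,-1,3) with a≤c, −a<b≤a
well minimum = a = 2

2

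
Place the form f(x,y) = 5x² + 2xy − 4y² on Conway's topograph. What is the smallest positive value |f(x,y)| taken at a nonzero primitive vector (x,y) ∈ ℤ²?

river: ρ → (-4,6,3)
river: ρ → (3,6,-4)
river: ρ → (-4,2,5)
river: ρ → (5,8,-1)
river: ρ → (-1,8,5)
river: ρ → (5,2,-4)
closes: descent 0, river 6
min |a| on river = 1

1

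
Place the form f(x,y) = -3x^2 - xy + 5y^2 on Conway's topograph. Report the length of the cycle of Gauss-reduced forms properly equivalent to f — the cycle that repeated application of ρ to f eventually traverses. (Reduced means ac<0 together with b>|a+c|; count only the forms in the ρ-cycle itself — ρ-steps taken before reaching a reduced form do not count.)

D = 61, ⌊√D⌋ = 7
descent: ρ → (5,1,-3)
descent: ρ → (-3,5,3)  [lands on river]
river: ρ → (3,7,-1)
river: ρ → (-1,7,3)
river: ρ → (3,5,-3)
river: ρ → (-3,7,1)
river: ρ → (1,7,-3)
ρ-cycle length = 6 (tail of 2 descent steps not counted)

6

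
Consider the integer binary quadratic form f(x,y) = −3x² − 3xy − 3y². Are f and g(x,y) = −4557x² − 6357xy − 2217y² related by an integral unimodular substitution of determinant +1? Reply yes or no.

D₁ = -27, D₂ = -27
f is negative-definite; reduce −f:
−f: reduced (well bottom): (3,3,3) with a≤c, −a<b≤a
flip sign back: reduced form of f is (-3,-3,-3)
g is negative-definite; reduce −g:
−g: translate: b→-2757 (≡6357 mod 9114), so (4557,6357,2217)→(4557,-2757,417)
−g: flip: (4557,-2757,417)→(417,2757,4557)
−g: translate: b→255 (≡2757 mod 834), so (417,2757,4557)→(417,255,39)
−g: flip: (417,255,39)→(39,-255,417)
−g: translate: b→-21 (≡-255 mod 78), so (39,-255,417)→(39,-21,3)
−g: flip: (39,-21,3)→(3,21,39)
−g: translate: b→3 (≡21 mod 6), so (3,21,39)→(3,3,3)
−g: reduced (well bottom): (3,3,3) with a≤c, −a<b≤a
flip sign back: reduced form of g is (-3,-3,-3)
reduced forms (-3, -3, -3) vs (-3, -3, -3) ⇒ equivalent

yes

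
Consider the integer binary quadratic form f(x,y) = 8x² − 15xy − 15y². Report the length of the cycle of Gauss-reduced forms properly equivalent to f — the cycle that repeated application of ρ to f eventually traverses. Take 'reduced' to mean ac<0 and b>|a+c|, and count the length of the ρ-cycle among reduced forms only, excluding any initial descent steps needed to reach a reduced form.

D = 705, ⌊√D⌋ = 26
descent: ρ → (-15,15,8)  [lands on river]
river: ρ → (8,17,-13)
river: ρ → (-13,9,12)
river: ρ → (12,15,-10)
river: ρ → (-10,25,2)
river: ρ → (2,23,-22)
river: ρ → (-22,21,3)
river: ρ → (3,21,-22)
river: ρ → (-22,23,2)
river: ρ → (2,25,-10)
river: ρ → (-10,15,12)
river: ρ → (12,9,-13)
river: ρ → (-13,17,8)
river: ρ → (8,15,-15)
ρ-cycle length = 14 (tail of 1 descent step not counted)

14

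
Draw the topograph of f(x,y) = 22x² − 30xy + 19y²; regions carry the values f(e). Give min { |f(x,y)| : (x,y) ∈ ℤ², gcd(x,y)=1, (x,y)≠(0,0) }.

translate: b→14 (≡-30 mod 44), so (22,-30,19)→(22,14,11)
flip: (22,14,11)→(11,-14,22)
translate: b→8 (≡-14 mod 22), so (11,-14,22)→(11,8,19)
reduced (well bottom): (11,8,19) with a≤c, −a<b≤a
well minimum = a = 11

11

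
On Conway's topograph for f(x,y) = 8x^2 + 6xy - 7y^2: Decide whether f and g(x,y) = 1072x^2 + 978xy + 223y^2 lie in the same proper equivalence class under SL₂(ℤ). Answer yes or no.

D₁ = 260, D₂ = 260
river cycle of f (length 10): (-7, 8, 7), (7, 6, -8), (-8, 10, 5), (5, 10, -8), (-8, 6, 7), (7, 8, -7), (-7, 6, 8), (8, 10, -5), (-5, 10, 8), (8, 6, -7)
river cycle of g (length 10): (8, 6, -7), (-7, 8, 7), (7, 6, -8), (-8, 10, 5), (5, 10, -8), (-8, 6, 7), (7, 8, -7), (-7, 6, 8), (8, 10, -5), (-5, 10, 8)
cycles coincide ⇒ equivalent

yes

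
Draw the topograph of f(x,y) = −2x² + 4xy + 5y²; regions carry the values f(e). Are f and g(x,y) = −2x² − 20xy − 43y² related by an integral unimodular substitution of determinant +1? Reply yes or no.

D₁ = 56, D₂ = 56
river cycle of f (length 4): (5, 6, -1), (-1, 6, 5), (5, 4, -2), (-2, 4, 5)
river cycle of g (length 4): (-2, 4, 5), (5, 6, -1), (-1, 6, 5), (5, 4, -2)
cycles coincide ⇒ equivalent

yes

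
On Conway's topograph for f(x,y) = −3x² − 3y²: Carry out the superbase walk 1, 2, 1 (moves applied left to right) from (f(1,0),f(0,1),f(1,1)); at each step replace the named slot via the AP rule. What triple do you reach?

start (-3,-3,-6) = (f(1,0),f(0,1),f(1,1))
replace slot 1: 2·((-3)+(-6)) − (-3) = -15 → (-15,-3,-6)
replace slot 2: 2·((-15)+(-6)) − (-3) = -39 → (-15,-39,-6)
replace slot 1: 2·((-39)+(-6)) − (-15) = -75 → (-75,-39,-6)

-75,-39,-6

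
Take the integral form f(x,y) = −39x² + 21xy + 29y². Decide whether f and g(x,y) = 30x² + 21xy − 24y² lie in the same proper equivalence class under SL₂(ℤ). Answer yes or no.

D₁ = 4965, D₂ = 3321
discriminants differ ⇒ not SL₂(ℤ)-equivalent

no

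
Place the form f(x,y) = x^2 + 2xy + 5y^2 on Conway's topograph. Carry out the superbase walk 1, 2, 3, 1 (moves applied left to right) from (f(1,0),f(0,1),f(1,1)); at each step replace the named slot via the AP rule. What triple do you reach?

start (1,5,8) = (f(1,0),f(0,1),f(1,1))
replace slot 1: 2·(5+8) − 1 = 25 → (25,5,8)
replace slot 2: 2·(25+8) − 5 = 61 → (25,61,8)
replace slot 3: 2·(25+61) − 8 = 164 → (25,61,164)
replace slot 1: 2·(61+164) − 25 = 425 → (425,61,164)

425,61,164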